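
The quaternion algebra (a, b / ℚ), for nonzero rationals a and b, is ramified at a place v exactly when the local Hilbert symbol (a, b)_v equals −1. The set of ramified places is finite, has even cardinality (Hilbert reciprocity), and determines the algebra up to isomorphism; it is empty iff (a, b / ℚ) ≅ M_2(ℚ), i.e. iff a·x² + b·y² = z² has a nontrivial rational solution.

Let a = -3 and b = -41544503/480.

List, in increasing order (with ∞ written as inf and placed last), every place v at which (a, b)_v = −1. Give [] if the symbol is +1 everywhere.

(a, b) ≡ (-3, -4290) mod (ℚ^×)²; places V = {2, 3, 5, 7, 11, 13, ∞}.
(a,b)_∞: sgn(-3)=−, sgn(-4290)=−, so -1.
(a,b)_3: α=1, u≡2; β=-1, v≡1 (mod 3); (2|3)=-1, (1|3)=+1; sign (−1)^1·-1^-1·+1^1 = +1.
(a,b)_7: α=0, u≡4; β=4, v≡2 (mod 7); (4|7)=+1, (2|7)=+1; sign (−1)^0·+1^4·+1^0 = +1.
(a,b)_13: α=0, u≡10; β=1, v≡6 (mod 13); (10|13)=+1, (6|13)=-1; sign (−1)^0·+1^1·-1^0 = +1.
(a,b)_2: α=0, β=-5; u≡5, v≡7 (mod 8); ε(u)ε(v)=0·1, αω(v)=0·0, βω(u)=-5·1; sum ≡ 1  ⇒  -1.
(a,b)_5: α=0, u≡2; β=-1, v≡2 (mod 5); (2|5)=-1, (2|5)=-1; sign (−1)^0·-1^-1·-1^0 = -1.
(a,b)_11: α=0, u≡8; β=3, v≡7 (mod 11); (8|11)=-1, (7|11)=-1; sign (−1)^0·-1^3·-1^0 = -1.
(-3, -4290 / ℚ) ramifies at {2, 5, 11, ∞}: a division algebra.

[2, 5, 11, inf]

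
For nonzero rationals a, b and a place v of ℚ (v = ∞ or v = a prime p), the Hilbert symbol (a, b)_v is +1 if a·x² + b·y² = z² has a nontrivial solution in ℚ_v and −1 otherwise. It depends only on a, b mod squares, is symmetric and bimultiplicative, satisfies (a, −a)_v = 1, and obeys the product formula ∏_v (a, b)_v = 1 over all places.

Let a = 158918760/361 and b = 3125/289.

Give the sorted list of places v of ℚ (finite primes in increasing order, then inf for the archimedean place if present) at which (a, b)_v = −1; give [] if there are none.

[2, 5, 7, 13]

(a, b) ≡ (10010, 5) mod (ℚ^×)²; places V = {2, 3, 5, 7, 11, 13, 17, 19, ∞}.
(a,b)_11: α=1, u≡10; β=0, v≡4 (mod 11); (10|11)=-1, (4|11)=+1; sign (−1)^0·-1^0·+1^1 = +1.
(a,b)_5: α=1, u≡2; β=5, v≡4 (mod 5); (2|5)=-1, (4|5)=+1; sign (−1)^0·-1^5·+1^1 = -1.
(a,b)_∞: sgn(10010)=+, sgn(5)=+, so +1.
(a,b)_2: α=3, β=0; u≡5, v≡5 (mod 8); ε(u)ε(v)=0·0, αω(v)=3·1, βω(u)=0·1; sum ≡ 1  ⇒  -1.
(a,b)_7: α=3, u≡1; β=0, v≡5 (mod 7); (1|7)=+1, (5|7)=-1; sign (−1)^0·+1^0·-1^3 = -1.
(a,b)_13: α=1, u≡10; β=0, v≡6 (mod 13); (10|13)=+1, (6|13)=-1; sign (−1)^0·+1^0·-1^1 = -1.
(a,b)_3: α=4, u≡2; β=0, v≡2 (mod 3); (2|3)=-1, (2|3)=-1; sign (−1)^0·-1^0·-1^4 = +1.
(a,b)_17: α=0, u≡10; β=-2, v≡14 (mod 17); (10|17)=-1, (14|17)=-1; sign (−1)^0·-1^-2·-1^0 = +1.
(a,b)_19: α=-2, u≡5; β=0, v≡7 (mod 19); (5|19)=+1, (7|19)=+1; sign (−1)^0·+1^0·+1^-2 = +1.
(10010, 5 / ℚ) ramifies at {2, 5, 7, 13}: a division algebra.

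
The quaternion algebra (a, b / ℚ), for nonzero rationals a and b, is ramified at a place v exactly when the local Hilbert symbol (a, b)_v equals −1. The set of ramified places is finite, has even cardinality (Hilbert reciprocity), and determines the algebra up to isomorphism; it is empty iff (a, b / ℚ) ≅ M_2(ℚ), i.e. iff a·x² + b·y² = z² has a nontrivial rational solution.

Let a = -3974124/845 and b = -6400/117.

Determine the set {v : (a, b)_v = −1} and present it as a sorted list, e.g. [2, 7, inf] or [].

[3, 5, 23, inf]

(a, b) ≡ (-41055, -13) mod (ℚ^×)²; places V = {2, 3, 5, 7, 11, 13, 17, 23, ∞}.
(a,b)_5: α=-1, u≡4; β=2, v≡2 (mod 5); (4|5)=+1, (2|5)=-1; sign (−1)^0·+1^2·-1^-1 = -1.
(a,b)_11: α=2, u≡10; β=0, v≡5 (mod 11); (10|11)=-1, (5|11)=+1; sign (−1)^0·-1^0·+1^2 = +1.
(a,b)_17: α=1, u≡1; β=0, v≡4 (mod 17); (1|17)=+1, (4|17)=+1; sign (−1)^0·+1^0·+1^1 = +1.
(a,b)_∞: sgn(-41055)=−, sgn(-13)=−, so -1.
(a,b)_2: α=2, β=8; u≡1, v≡3 (mod 8); ε(u)ε(v)=0·1, αω(v)=2·1, βω(u)=8·0; sum ≡ 0  ⇒  +1.
(a,b)_23: α=1, u≡2; β=0, v≡20 (mod 23); (2|23)=+1, (20|23)=-1; sign (−1)^0·+1^0·-1^1 = -1.
(a,b)_7: α=1, u≡2; β=0, v≡1 (mod 7); (2|7)=+1, (1|7)=+1; sign (−1)^0·+1^0·+1^1 = +1.
(a,b)_3: α=1, u≡1; β=-2, v≡2 (mod 3); (1|3)=+1, (2|3)=-1; sign (−1)^0·+1^-2·-1^1 = -1.
(a,b)_13: α=-2, u≡3; β=-1, v≡1 (mod 13); (3|13)=+1, (1|13)=+1; sign (−1)^0·+1^-1·+1^-2 = +1.
(-41055, -13 / ℚ) ramifies at {3, 5, 23, ∞}: a division algebra.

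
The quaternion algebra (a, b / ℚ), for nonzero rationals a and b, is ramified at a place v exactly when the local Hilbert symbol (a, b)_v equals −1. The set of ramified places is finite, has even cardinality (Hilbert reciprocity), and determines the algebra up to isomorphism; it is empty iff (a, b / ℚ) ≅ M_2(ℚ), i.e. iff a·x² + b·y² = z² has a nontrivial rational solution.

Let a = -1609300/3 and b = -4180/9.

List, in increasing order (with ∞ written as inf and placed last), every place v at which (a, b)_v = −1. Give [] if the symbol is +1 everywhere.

[3, 7, 11, inf]

Mod squares: a ≡ -399, b ≡ -1045. Check v ∈ {∞, 2, 3, 5, 7, 11, 19}.
v=3: a=3^-1·(≡2), b=3^-2·(≡2) mod 3; (2|3)=-1, (2|3)=-1; (−1)^{-1·-2·1}·(-1)^-2·(-1)^-1 = -1.
v=19: a=19^1·(≡7), b=19^1·(≡3) mod 19; (7|19)=+1, (3|19)=-1; (−1)^{1·1·9}·(+1)^1·(-1)^1 = +1.
v=∞: -399 < 0 and -1045 < 0  ⇒  (a,b)_∞ = -1.
v=2: v_2(a)=2, v_2(b)=2; units ≡ 1, 3 (mod 8); ε·ε+αω+βω = 0·1+2·1+2·0 ≡ 0  ⇒  (a,b)_2 = +1.
v=11: a=11^2·(≡7), b=11^1·(≡3) mod 11; (7|11)=-1, (3|11)=+1; (−1)^{2·1·5}·(-1)^1·(+1)^2 = -1.
v=7: a=7^1·(≡5), b=7^0·(≡3) mod 7; (5|7)=-1, (3|7)=-1; (−1)^{1·0·3}·(-1)^0·(-1)^1 = -1.
v=5: a=5^2·(≡1), b=5^1·(≡1) mod 5; (1|5)=+1, (1|5)=+1; (−1)^{2·1·2}·(+1)^1·(+1)^2 = +1.
|Ram(-399, -1045)| = 4, even; anisotropic at {3, 7, 11, ∞}.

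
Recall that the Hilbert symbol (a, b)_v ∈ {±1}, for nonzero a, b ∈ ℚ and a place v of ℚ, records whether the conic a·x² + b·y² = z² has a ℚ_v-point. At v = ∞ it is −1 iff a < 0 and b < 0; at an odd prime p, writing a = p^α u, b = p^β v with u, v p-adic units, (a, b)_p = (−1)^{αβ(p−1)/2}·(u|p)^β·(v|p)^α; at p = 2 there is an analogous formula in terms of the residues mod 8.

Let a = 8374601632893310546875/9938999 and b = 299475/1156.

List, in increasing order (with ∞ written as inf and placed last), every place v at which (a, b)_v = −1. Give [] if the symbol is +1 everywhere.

[3, 13, 17, 31]

Mod squares: a ≡ 1582581, b ≡ 11. Check v ∈ {∞, 2, 3, 5, 7, 11, 13, 17, 19, 31}.
v=17: a=17^-5·(≡8), b=17^-2·(≡5) mod 17; (8|17)=+1, (5|17)=-1; (−1)^{-5·-2·8}·(+1)^-2·(-1)^-5 = -1.
v=11: a=11^3·(≡7), b=11^3·(≡5) mod 11; (7|11)=-1, (5|11)=+1; (−1)^{3·3·5}·(-1)^3·(+1)^3 = +1.
v=7: a=7^-1·(≡2), b=7^0·(≡1) mod 7; (2|7)=+1, (1|7)=+1; (−1)^{-1·0·3}·(+1)^0·(+1)^-1 = +1.
v=∞: 1582581 > 0 and 11 > 0  ⇒  (a,b)_∞ = +1.
v=2: v_2(a)=0, v_2(b)=-2; units ≡ 5, 3 (mod 8); ε·ε+αω+βω = 0·1+0·1+-2·1 ≡ 0  ⇒  (a,b)_2 = +1.
v=31: a=31^1·(≡16), b=31^0·(≡12) mod 31; (16|31)=+1, (12|31)=-1; (−1)^{1·0·15}·(+1)^0·(-1)^1 = -1.
v=19: a=19^2·(≡15), b=19^0·(≡1) mod 19; (15|19)=-1, (1|19)=+1; (−1)^{2·0·9}·(-1)^0·(+1)^2 = +1.
v=13: a=13^1·(≡8), b=13^0·(≡6) mod 13; (8|13)=-1, (6|13)=-1; (−1)^{1·0·6}·(-1)^0·(-1)^1 = -1.
v=5: a=5^12·(≡4), b=5^2·(≡4) mod 5; (4|5)=+1, (4|5)=+1; (−1)^{12·2·2}·(+1)^2·(+1)^12 = +1.
v=3: a=3^11·(≡1), b=3^2·(≡2) mod 3; (1|3)=+1, (2|3)=-1; (−1)^{11·2·1}·(+1)^2·(-1)^11 = -1.
(1582581, 11 / ℚ) ramifies at {3, 13, 17, 31}: a division algebra.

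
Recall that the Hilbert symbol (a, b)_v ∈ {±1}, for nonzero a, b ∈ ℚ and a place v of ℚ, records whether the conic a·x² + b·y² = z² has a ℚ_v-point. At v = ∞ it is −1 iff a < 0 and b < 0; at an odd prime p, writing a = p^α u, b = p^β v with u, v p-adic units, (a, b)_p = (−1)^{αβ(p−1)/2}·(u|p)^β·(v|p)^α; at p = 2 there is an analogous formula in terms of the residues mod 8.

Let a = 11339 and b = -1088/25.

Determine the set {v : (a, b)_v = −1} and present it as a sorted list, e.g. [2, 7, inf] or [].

[2, 29]

Mod squares: a ≡ 11339, b ≡ -17. Check v ∈ {∞, 2, 5, 17, 23, 29}.
v=17: a=17^1·(≡4), b=17^1·(≡9) mod 17; (4|17)=+1, (9|17)=+1; (−1)^{1·1·8}·(+1)^1·(+1)^1 = +1.
v=2: v_2(a)=0, v_2(b)=6; units ≡ 3, 7 (mod 8); ε·ε+αω+βω = 1·1+0·0+6·1 ≡ 1  ⇒  (a,b)_2 = -1.
v=23: a=23^1·(≡10), b=23^0·(≡8) mod 23; (10|23)=-1, (8|23)=+1; (−1)^{1·0·11}·(-1)^0·(+1)^1 = +1.
v=5: a=5^0·(≡4), b=5^-2·(≡2) mod 5; (4|5)=+1, (2|5)=-1; (−1)^{0·-2·2}·(+1)^-2·(-1)^0 = +1.
v=∞: 11339 > 0 and -17 < 0  ⇒  (a,b)_∞ = +1.
v=29: a=29^1·(≡14), b=29^0·(≡11) mod 29; (14|29)=-1, (11|29)=-1; (−1)^{1·0·14}·(-1)^0·(-1)^1 = -1.
|Ram(11339, -17)| = 2, even; anisotropic at {2, 29}.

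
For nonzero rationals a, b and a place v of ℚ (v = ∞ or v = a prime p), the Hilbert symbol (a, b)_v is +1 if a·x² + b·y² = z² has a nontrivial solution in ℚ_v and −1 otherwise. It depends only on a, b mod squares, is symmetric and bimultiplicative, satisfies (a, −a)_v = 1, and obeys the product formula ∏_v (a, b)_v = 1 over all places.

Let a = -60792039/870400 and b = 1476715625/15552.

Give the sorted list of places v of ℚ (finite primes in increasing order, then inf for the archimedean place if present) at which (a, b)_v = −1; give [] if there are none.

[2, 7, 11, 17]

Mod squares: a ≡ -7854, b ≡ 19635. Check v ∈ {∞, 2, 3, 5, 7, 11, 17, 19}.
v=3: a=3^7·(≡1), b=3^-5·(≡2) mod 3; (1|3)=+1, (2|3)=-1; (−1)^{7·-5·1}·(+1)^-5·(-1)^7 = +1.
v=∞: -7854 < 0 and 19635 > 0  ⇒  (a,b)_∞ = +1.
v=19: a=19^2·(≡15), b=19^2·(≡2) mod 19; (15|19)=-1, (2|19)=-1; (−1)^{2·2·9}·(-1)^2·(-1)^2 = +1.
v=7: a=7^1·(≡6), b=7^1·(≡5) mod 7; (6|7)=-1, (5|7)=-1; (−1)^{1·1·3}·(-1)^1·(-1)^1 = -1.
v=17: a=17^-1·(≡14), b=17^1·(≡2) mod 17; (14|17)=-1, (2|17)=+1; (−1)^{-1·1·8}·(-1)^1·(+1)^-1 = -1.
v=5: a=5^-2·(≡1), b=5^5·(≡2) mod 5; (1|5)=+1, (2|5)=-1; (−1)^{-2·5·2}·(+1)^5·(-1)^-2 = +1.
v=2: v_2(a)=-11, v_2(b)=-6; units ≡ 1, 3 (mod 8); ε·ε+αω+βω = 0·1+-11·1+-6·0 ≡ 1  ⇒  (a,b)_2 = -1.
v=11: a=11^1·(≡9), b=11^1·(≡9) mod 11; (9|11)=+1, (9|11)=+1; (−1)^{1·1·5}·(+1)^1·(+1)^1 = -1.
Ram(-7854, 19635) = {2, 7, 11, 17}; no ℚ_2-point on the conic.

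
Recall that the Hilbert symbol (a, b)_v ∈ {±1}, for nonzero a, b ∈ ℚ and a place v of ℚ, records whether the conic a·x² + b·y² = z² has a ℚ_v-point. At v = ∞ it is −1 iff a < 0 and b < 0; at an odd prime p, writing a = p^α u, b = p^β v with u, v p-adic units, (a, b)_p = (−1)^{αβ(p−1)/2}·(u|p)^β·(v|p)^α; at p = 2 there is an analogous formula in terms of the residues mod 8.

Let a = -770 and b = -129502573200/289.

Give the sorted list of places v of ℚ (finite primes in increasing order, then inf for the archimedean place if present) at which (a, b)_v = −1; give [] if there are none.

[2, 5, 11, inf]

(a, b) ≡ (-770, -273) mod (ℚ^×)²; places V = {2, 3, 5, 7, 11, 13, 17, ∞}.
(a,b)_11: α=1, u≡7; β=4, v≡7 (mod 11); (7|11)=-1, (7|11)=-1; sign (−1)^0·-1^4·-1^1 = -1.
(a,b)_7: α=1, u≡2; β=1, v≡3 (mod 7); (2|7)=+1, (3|7)=-1; sign (−1)^1·+1^1·-1^1 = +1.
(a,b)_13: α=0, u≡10; β=1, v≡7 (mod 13); (10|13)=+1, (7|13)=-1; sign (−1)^0·+1^1·-1^0 = +1.
(a,b)_5: α=1, u≡1; β=2, v≡3 (mod 5); (1|5)=+1, (3|5)=-1; sign (−1)^0·+1^2·-1^1 = -1.
(a,b)_3: α=0, u≡1; β=5, v≡2 (mod 3); (1|3)=+1, (2|3)=-1; sign (−1)^0·+1^5·-1^0 = +1.
(a,b)_∞: sgn(-770)=−, sgn(-273)=−, so -1.
(a,b)_17: α=0, u≡12; β=-2, v≡8 (mod 17); (12|17)=-1, (8|17)=+1; sign (−1)^0·-1^-2·+1^0 = +1.
(a,b)_2: α=1, β=4; u≡7, v≡7 (mod 8); ε(u)ε(v)=1·1, αω(v)=1·0, βω(u)=4·0; sum ≡ 1  ⇒  -1.
|Ram(-770, -273)| = 4, even; anisotropic at {2, 5, 11, ∞}.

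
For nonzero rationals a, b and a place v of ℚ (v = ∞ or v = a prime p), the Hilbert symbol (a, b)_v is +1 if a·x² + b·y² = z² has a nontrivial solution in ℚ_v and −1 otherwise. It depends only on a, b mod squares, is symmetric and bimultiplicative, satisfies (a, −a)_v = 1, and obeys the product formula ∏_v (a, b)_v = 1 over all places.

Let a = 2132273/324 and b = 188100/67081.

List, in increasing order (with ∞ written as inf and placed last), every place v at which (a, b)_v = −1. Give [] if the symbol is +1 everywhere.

(a, b) ≡ (12617, 209) mod (ℚ^×)²; places V = {2, 3, 5, 7, 11, 13, 19, 31, 37, ∞}.
(a,b)_19: α=0, u≡17; β=1, v≡7 (mod 19); (17|19)=+1, (7|19)=+1; sign (−1)^0·+1^1·+1^0 = +1.
(a,b)_∞: sgn(12617)=+, sgn(209)=+, so +1.
(a,b)_37: α=1, u≡6; β=-2, v≡24 (mod 37); (6|37)=-1, (24|37)=-1; sign (−1)^0·-1^-2·-1^1 = -1.
(a,b)_13: α=2, u≡6; β=0, v≡3 (mod 13); (6|13)=-1, (3|13)=+1; sign (−1)^0·-1^0·+1^2 = +1.
(a,b)_7: α=0, u≡5; β=-2, v≡6 (mod 7); (5|7)=-1, (6|7)=-1; sign (−1)^0·-1^-2·-1^0 = +1.
(a,b)_11: α=1, u≡9; β=1, v≡2 (mod 11); (9|11)=+1, (2|11)=-1; sign (−1)^1·+1^1·-1^1 = +1.
(a,b)_31: α=1, u≡4; β=0, v≡13 (mod 31); (4|31)=+1, (13|31)=-1; sign (−1)^0·+1^0·-1^1 = -1.
(a,b)_5: α=0, u≡2; β=2, v≡4 (mod 5); (2|5)=-1, (4|5)=+1; sign (−1)^0·-1^2·+1^0 = +1.
(a,b)_3: α=-4, u≡2; β=2, v≡2 (mod 3); (2|3)=-1, (2|3)=-1; sign (−1)^0·-1^2·-1^-4 = +1.
(a,b)_2: α=-2, β=2; u≡1, v≡1 (mod 8); ε(u)ε(v)=0·0, αω(v)=-2·0, βω(u)=2·0; sum ≡ 0  ⇒  +1.
(12617, 209 / ℚ) ramifies at {31, 37}: a division algebra.

[31, 37]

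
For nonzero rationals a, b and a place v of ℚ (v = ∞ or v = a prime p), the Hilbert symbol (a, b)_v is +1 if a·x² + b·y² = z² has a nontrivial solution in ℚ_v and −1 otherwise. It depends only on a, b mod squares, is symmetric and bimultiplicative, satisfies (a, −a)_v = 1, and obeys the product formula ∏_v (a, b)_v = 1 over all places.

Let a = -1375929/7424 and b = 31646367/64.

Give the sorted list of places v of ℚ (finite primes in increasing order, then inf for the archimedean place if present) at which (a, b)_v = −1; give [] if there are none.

(a, b) ≡ (-29, 23) mod (ℚ^×)²; places V = {2, 3, 17, 23, 29, ∞}.
(a,b)_29: α=-1, u≡28; β=0, v≡5 (mod 29); (28|29)=+1, (5|29)=+1; sign (−1)^0·+1^0·+1^-1 = +1.
(a,b)_2: α=-8, β=-6; u≡3, v≡7 (mod 8); ε(u)ε(v)=1·1, αω(v)=-8·0, βω(u)=-6·1; sum ≡ 1  ⇒  -1.
(a,b)_23: α=2, u≡5; β=3, v≡18 (mod 23); (5|23)=-1, (18|23)=+1; sign (−1)^0·-1^3·+1^2 = -1.
(a,b)_3: α=2, u≡1; β=2, v≡2 (mod 3); (1|3)=+1, (2|3)=-1; sign (−1)^0·+1^2·-1^2 = +1.
(a,b)_17: α=2, u≡7; β=2, v≡7 (mod 17); (7|17)=-1, (7|17)=-1; sign (−1)^0·-1^2·-1^2 = +1.
(a,b)_∞: sgn(-29)=−, sgn(23)=+, so +1.
|Ram(-29, 23)| = 2, even; anisotropic at {2, 23}.

[2, 23]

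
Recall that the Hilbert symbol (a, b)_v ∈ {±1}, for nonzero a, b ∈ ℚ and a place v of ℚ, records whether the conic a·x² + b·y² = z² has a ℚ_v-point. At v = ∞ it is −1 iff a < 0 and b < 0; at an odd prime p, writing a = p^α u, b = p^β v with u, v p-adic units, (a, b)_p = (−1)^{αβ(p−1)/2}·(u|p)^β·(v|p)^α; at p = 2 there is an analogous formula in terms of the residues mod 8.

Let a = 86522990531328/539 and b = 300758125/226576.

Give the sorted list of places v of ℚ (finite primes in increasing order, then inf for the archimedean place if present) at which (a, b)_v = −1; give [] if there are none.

[11, 13, 23, 31]

(a, b) ≡ (127142873, 1333) mod (ℚ^×)²; places V = {2, 3, 5, 7, 11, 13, 17, 19, 23, 29, 31, 43, ∞}.
(a,b)_23: α=1, u≡6; β=0, v≡17 (mod 23); (6|23)=+1, (17|23)=-1; sign (−1)^0·+1^0·-1^1 = -1.
(a,b)_31: α=1, u≡13; β=1, v≡3 (mod 31); (13|31)=-1, (3|31)=-1; sign (−1)^1·-1^1·-1^1 = -1.
(a,b)_7: α=-2, u≡2; β=-2, v≡6 (mod 7); (2|7)=+1, (6|7)=-1; sign (−1)^0·+1^-2·-1^-2 = +1.
(a,b)_19: α=2, u≡2; β=2, v≡13 (mod 19); (2|19)=-1, (13|19)=-1; sign (−1)^0·-1^2·-1^2 = +1.
(a,b)_2: α=8, β=-4; u≡1, v≡5 (mod 8); ε(u)ε(v)=0·0, αω(v)=8·1, βω(u)=-4·0; sum ≡ 0  ⇒  +1.
(a,b)_17: α=0, u≡2; β=-2, v≡12 (mod 17); (2|17)=+1, (12|17)=-1; sign (−1)^0·+1^-2·-1^0 = +1.
(a,b)_13: α=1, u≡12; β=0, v≡8 (mod 13); (12|13)=+1, (8|13)=-1; sign (−1)^0·+1^0·-1^1 = -1.
(a,b)_43: α=1, u≡18; β=1, v≡9 (mod 43); (18|43)=-1, (9|43)=+1; sign (−1)^1·-1^1·+1^1 = +1.
(a,b)_∞: sgn(127142873)=+, sgn(1333)=+, so +1.
(a,b)_5: α=0, u≡2; β=4, v≡3 (mod 5); (2|5)=-1, (3|5)=-1; sign (−1)^0·-1^4·-1^0 = +1.
(a,b)_11: α=-1, u≡2; β=0, v≡7 (mod 11); (2|11)=-1, (7|11)=-1; sign (−1)^0·-1^0·-1^-1 = -1.
(a,b)_3: α=4, u≡2; β=0, v≡1 (mod 3); (2|3)=-1, (1|3)=+1; sign (−1)^0·-1^0·+1^4 = +1.
(a,b)_29: α=1, u≡17; β=0, v≡5 (mod 29); (17|29)=-1, (5|29)=+1; sign (−1)^0·-1^0·+1^1 = +1.
Ram(127142873, 1333) = {11, 13, 23, 31}; no ℚ_11-point on the conic.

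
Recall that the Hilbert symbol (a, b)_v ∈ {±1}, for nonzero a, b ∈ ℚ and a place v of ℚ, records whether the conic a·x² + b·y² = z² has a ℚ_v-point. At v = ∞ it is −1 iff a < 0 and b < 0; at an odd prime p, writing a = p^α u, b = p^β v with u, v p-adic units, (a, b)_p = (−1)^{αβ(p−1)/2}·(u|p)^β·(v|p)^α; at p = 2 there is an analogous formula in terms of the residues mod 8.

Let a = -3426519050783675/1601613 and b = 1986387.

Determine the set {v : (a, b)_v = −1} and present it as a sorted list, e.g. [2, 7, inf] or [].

Mod squares: a ≡ -21359, b ≡ 2067. Check v ∈ {∞, 2, 3, 5, 7, 11, 13, 31, 53}.
v=∞: -21359 < 0 and 2067 > 0  ⇒  (a,b)_∞ = +1.
v=3: a=3^-6·(≡1), b=3^1·(≡2) mod 3; (1|3)=+1, (2|3)=-1; (−1)^{-6·1·1}·(+1)^1·(-1)^-6 = +1.
v=5: a=5^2·(≡1), b=5^0·(≡2) mod 5; (1|5)=+1, (2|5)=-1; (−1)^{2·0·2}·(+1)^0·(-1)^2 = +1.
v=11: a=11^6·(≡1), b=11^0·(≡7) mod 11; (1|11)=+1, (7|11)=-1; (−1)^{6·0·5}·(+1)^0·(-1)^6 = +1.
v=31: a=31^3·(≡22), b=31^2·(≡21) mod 31; (22|31)=-1, (21|31)=-1; (−1)^{3·2·15}·(-1)^2·(-1)^3 = -1.
v=7: a=7^2·(≡5), b=7^0·(≡4) mod 7; (5|7)=-1, (4|7)=+1; (−1)^{2·0·3}·(-1)^0·(+1)^2 = +1.
v=53: a=53^1·(≡32), b=53^1·(≡8) mod 53; (32|53)=-1, (8|53)=-1; (−1)^{1·1·26}·(-1)^1·(-1)^1 = +1.
v=2: v_2(a)=0, v_2(b)=0; units ≡ 1, 3 (mod 8); ε·ε+αω+βω = 0·1+0·1+0·0 ≡ 0  ⇒  (a,b)_2 = +1.
v=13: a=13^-3·(≡11), b=13^1·(≡10) mod 13; (11|13)=-1, (10|13)=+1; (−1)^{-3·1·6}·(-1)^1·(+1)^-3 = -1.
(-21359, 2067 / ℚ) ramifies at {13, 31}: a division algebra.

[13, 31]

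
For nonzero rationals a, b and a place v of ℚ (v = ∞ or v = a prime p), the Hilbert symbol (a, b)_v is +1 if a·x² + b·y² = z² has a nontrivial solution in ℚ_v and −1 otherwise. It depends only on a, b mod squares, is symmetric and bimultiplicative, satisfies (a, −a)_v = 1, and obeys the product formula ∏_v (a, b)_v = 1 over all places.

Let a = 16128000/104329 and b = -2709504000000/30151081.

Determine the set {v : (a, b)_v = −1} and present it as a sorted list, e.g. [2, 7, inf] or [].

(a, b) ≡ (70, -6) mod (ℚ^×)²; places V = {2, 3, 5, 7, 17, 19, ∞}.
(a,b)_19: α=-2, u≡10; β=-2, v≡14 (mod 19); (10|19)=-1, (14|19)=-1; sign (−1)^0·-1^-2·-1^-2 = +1.
(a,b)_∞: sgn(70)=+, sgn(-6)=−, so +1.
(a,b)_7: α=1, u≡6; β=2, v≡2 (mod 7); (6|7)=-1, (2|7)=+1; sign (−1)^0·-1^2·+1^1 = +1.
(a,b)_17: α=-2, u≡8; β=-4, v≡3 (mod 17); (8|17)=+1, (3|17)=-1; sign (−1)^0·+1^-4·-1^-2 = +1.
(a,b)_3: α=2, u≡1; β=3, v≡1 (mod 3); (1|3)=+1, (1|3)=+1; sign (−1)^0·+1^3·+1^2 = +1.
(a,b)_2: α=11, β=17; u≡3, v≡5 (mod 8); ε(u)ε(v)=1·0, αω(v)=11·1, βω(u)=17·1; sum ≡ 0  ⇒  +1.
(a,b)_5: α=3, u≡1; β=6, v≡4 (mod 5); (1|5)=+1, (4|5)=+1; sign (−1)^0·+1^6·+1^3 = +1.
Ram(a, b) = ∅: the form 70·x² + -6·y² − z² is isotropic over every ℚ_v, so by Hasse–Minkowski it is isotropic over ℚ.

[]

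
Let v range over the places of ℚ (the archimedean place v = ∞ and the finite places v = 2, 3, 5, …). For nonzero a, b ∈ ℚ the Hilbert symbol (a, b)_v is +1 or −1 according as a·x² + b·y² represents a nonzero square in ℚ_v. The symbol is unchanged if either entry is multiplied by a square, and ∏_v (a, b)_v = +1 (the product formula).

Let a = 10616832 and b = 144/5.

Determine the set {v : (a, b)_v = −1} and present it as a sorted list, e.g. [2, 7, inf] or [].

[2, 5]

Mod squares: a ≡ 2, b ≡ 5. Check v ∈ {∞, 2, 3, 5}.
v=3: a=3^4·(≡2), b=3^2·(≡2) mod 3; (2|3)=-1, (2|3)=-1; (−1)^{4·2·1}·(-1)^2·(-1)^4 = +1.
v=5: a=5^0·(≡2), b=5^-1·(≡4) mod 5; (2|5)=-1, (4|5)=+1; (−1)^{0·-1·2}·(-1)^-1·(+1)^0 = -1.
v=2: v_2(a)=17, v_2(b)=4; units ≡ 1, 5 (mod 8); ε·ε+αω+βω = 0·0+17·1+4·0 ≡ 1  ⇒  (a,b)_2 = -1.
v=∞: 2 > 0 and 5 > 0  ⇒  (a,b)_∞ = +1.
(2, 5 / ℚ) ramifies at {2, 5}: a division algebra.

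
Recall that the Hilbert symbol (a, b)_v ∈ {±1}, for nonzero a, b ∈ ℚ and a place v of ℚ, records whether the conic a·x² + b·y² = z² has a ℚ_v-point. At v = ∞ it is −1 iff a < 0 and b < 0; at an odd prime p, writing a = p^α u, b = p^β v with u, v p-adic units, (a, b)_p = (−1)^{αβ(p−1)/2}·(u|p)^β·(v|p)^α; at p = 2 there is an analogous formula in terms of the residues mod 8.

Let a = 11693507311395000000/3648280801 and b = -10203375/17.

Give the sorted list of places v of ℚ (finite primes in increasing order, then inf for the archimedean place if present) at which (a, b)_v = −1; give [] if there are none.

[7, 23]

Mod squares: a ≡ 195, b ≡ -41055. Check v ∈ {∞, 2, 3, 5, 7, 11, 13, 17, 19, 23}.
v=23: a=23^2·(≡14), b=23^1·(≡4) mod 23; (14|23)=-1, (4|23)=+1; (−1)^{2·1·11}·(-1)^1·(+1)^2 = -1.
v=13: a=13^5·(≡8), b=13^2·(≡9) mod 13; (8|13)=-1, (9|13)=+1; (−1)^{5·2·6}·(-1)^2·(+1)^5 = +1.
v=2: v_2(a)=6, v_2(b)=0; units ≡ 3, 1 (mod 8); ε·ε+αω+βω = 1·0+6·0+0·1 ≡ 0  ⇒  (a,b)_2 = +1.
v=7: a=7^2·(≡3), b=7^1·(≡2) mod 7; (3|7)=-1, (2|7)=+1; (−1)^{2·1·3}·(-1)^1·(+1)^2 = -1.
v=19: a=19^-2·(≡5), b=19^0·(≡7) mod 19; (5|19)=+1, (7|19)=+1; (−1)^{-2·0·9}·(+1)^0·(+1)^-2 = +1.
v=11: a=11^-2·(≡2), b=11^0·(≡10) mod 11; (2|11)=-1, (10|11)=-1; (−1)^{-2·0·5}·(-1)^0·(-1)^-2 = +1.
v=3: a=3^5·(≡2), b=3^1·(≡1) mod 3; (2|3)=-1, (1|3)=+1; (−1)^{5·1·1}·(-1)^1·(+1)^5 = +1.
v=∞: 195 > 0 and -41055 < 0  ⇒  (a,b)_∞ = +1.
v=17: a=17^-4·(≡8), b=17^-1·(≡8) mod 17; (8|17)=+1, (8|17)=+1; (−1)^{-4·-1·8}·(+1)^-1·(+1)^-4 = +1.
v=5: a=5^7·(≡1), b=5^3·(≡4) mod 5; (1|5)=+1, (4|5)=+1; (−1)^{7·3·2}·(+1)^3·(+1)^7 = +1.
|Ram(195, -41055)| = 2, even; anisotropic at {7, 23}.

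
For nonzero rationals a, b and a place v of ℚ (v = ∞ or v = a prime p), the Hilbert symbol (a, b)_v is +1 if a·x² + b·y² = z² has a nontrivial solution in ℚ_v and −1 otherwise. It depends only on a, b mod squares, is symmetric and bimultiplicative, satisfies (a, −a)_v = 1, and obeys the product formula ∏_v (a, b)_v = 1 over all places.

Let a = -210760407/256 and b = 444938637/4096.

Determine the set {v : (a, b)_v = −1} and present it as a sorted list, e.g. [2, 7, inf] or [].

[11, 13]

(a, b) ≡ (-138567, 7293) mod (ℚ^×)²; places V = {2, 3, 11, 13, 17, 19, ∞}.
(a,b)_17: α=1, u≡4; β=1, v≡16 (mod 17); (4|17)=+1, (16|17)=+1; sign (−1)^0·+1^1·+1^1 = +1.
(a,b)_3: α=3, u≡2; β=1, v≡1 (mod 3); (2|3)=-1, (1|3)=+1; sign (−1)^1·-1^1·+1^3 = +1.
(a,b)_11: α=1, u≡9; β=1, v≡5 (mod 11); (9|11)=+1, (5|11)=+1; sign (−1)^1·+1^1·+1^1 = -1.
(a,b)_19: α=1, u≡13; β=2, v≡4 (mod 19); (13|19)=-1, (4|19)=+1; sign (−1)^0·-1^2·+1^1 = +1.
(a,b)_∞: sgn(-138567)=−, sgn(7293)=+, so +1.
(a,b)_13: α=3, u≡1; β=3, v≡7 (mod 13); (1|13)=+1, (7|13)=-1; sign (−1)^0·+1^3·-1^3 = -1.
(a,b)_2: α=-8, β=-12; u≡1, v≡5 (mod 8); ε(u)ε(v)=0·0, αω(v)=-8·1, βω(u)=-12·0; sum ≡ 0  ⇒  +1.
|Ram(-138567, 7293)| = 2, even; anisotropic at {11, 13}.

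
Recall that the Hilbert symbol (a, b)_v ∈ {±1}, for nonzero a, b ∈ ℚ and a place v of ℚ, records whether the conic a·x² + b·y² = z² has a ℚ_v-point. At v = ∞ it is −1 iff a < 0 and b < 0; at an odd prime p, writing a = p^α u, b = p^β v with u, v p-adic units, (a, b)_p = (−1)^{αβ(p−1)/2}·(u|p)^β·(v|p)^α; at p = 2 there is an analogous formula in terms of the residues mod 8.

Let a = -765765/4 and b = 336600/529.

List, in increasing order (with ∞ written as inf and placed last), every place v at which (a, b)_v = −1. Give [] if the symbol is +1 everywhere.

[7, 11]

(a, b) ≡ (-85085, 374) mod (ℚ^×)²; places V = {2, 3, 5, 7, 11, 13, 17, 23, ∞}.
(a,b)_∞: sgn(-85085)=−, sgn(374)=+, so +1.
(a,b)_2: α=-2, β=3; u≡3, v≡3 (mod 8); ε(u)ε(v)=1·1, αω(v)=-2·1, βω(u)=3·1; sum ≡ 0  ⇒  +1.
(a,b)_11: α=1, u≡1; β=1, v≡9 (mod 11); (1|11)=+1, (9|11)=+1; sign (−1)^1·+1^1·+1^1 = -1.
(a,b)_13: α=1, u≡6; β=0, v≡12 (mod 13); (6|13)=-1, (12|13)=+1; sign (−1)^0·-1^0·+1^1 = +1.
(a,b)_3: α=2, u≡1; β=2, v≡2 (mod 3); (1|3)=+1, (2|3)=-1; sign (−1)^0·+1^2·-1^2 = +1.
(a,b)_23: α=0, u≡5; β=-2, v≡18 (mod 23); (5|23)=-1, (18|23)=+1; sign (−1)^0·-1^-2·+1^0 = +1.
(a,b)_5: α=1, u≡3; β=2, v≡1 (mod 5); (3|5)=-1, (1|5)=+1; sign (−1)^0·-1^2·+1^1 = +1.
(a,b)_7: α=1, u≡2; β=0, v≡3 (mod 7); (2|7)=+1, (3|7)=-1; sign (−1)^0·+1^0·-1^1 = -1.
(a,b)_17: α=1, u≡14; β=1, v≡6 (mod 17); (14|17)=-1, (6|17)=-1; sign (−1)^0·-1^1·-1^1 = +1.
(-85085, 374 / ℚ) ramifies at {7, 11}: a division algebra.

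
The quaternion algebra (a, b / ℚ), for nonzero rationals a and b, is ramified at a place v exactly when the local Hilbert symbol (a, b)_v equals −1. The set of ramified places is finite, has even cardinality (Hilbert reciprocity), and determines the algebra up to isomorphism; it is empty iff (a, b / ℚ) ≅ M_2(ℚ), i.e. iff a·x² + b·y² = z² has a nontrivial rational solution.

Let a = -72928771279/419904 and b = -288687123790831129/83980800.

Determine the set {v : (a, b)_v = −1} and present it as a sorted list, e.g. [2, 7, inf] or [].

(a, b) ≡ (-31, -2) mod (ℚ^×)²; places V = {2, 3, 5, 7, 13, 23, 31, 41, ∞}.
(a,b)_41: α=2, u≡21; β=0, v≡32 (mod 41); (21|41)=+1, (32|41)=+1; sign (−1)^0·+1^0·+1^2 = +1.
(a,b)_13: α=4, u≡2; β=6, v≡8 (mod 13); (2|13)=-1, (8|13)=-1; sign (−1)^0·-1^6·-1^4 = +1.
(a,b)_5: α=0, u≡4; β=-2, v≡3 (mod 5); (4|5)=+1, (3|5)=-1; sign (−1)^0·+1^-2·-1^0 = +1.
(a,b)_∞: sgn(-31)=−, sgn(-2)=−, so -1.
(a,b)_23: α=0, u≡15; β=2, v≡17 (mod 23); (15|23)=-1, (17|23)=-1; sign (−1)^0·-1^2·-1^0 = +1.
(a,b)_2: α=-6, β=-9; u≡1, v≡7 (mod 8); ε(u)ε(v)=0·1, αω(v)=-6·0, βω(u)=-9·0; sum ≡ 0  ⇒  +1.
(a,b)_3: α=-8, u≡2; β=-8, v≡1 (mod 3); (2|3)=-1, (1|3)=+1; sign (−1)^0·-1^-8·+1^-8 = +1.
(a,b)_31: α=1, u≡15; β=2, v≡29 (mod 31); (15|31)=-1, (29|31)=-1; sign (−1)^0·-1^2·-1^1 = -1.
(a,b)_7: α=2, u≡2; β=6, v≡6 (mod 7); (2|7)=+1, (6|7)=-1; sign (−1)^0·+1^6·-1^2 = +1.
(-31, -2 / ℚ) ramifies at {31, ∞}: a division algebra.

[31, inf]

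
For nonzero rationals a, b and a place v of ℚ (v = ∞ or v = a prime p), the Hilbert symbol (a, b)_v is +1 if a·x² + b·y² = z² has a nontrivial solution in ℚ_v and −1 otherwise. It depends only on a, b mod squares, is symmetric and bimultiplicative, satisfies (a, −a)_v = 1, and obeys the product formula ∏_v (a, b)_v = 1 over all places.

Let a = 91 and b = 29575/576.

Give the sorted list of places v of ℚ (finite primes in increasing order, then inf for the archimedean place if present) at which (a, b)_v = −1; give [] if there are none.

[2, 13]

Mod squares: a ≡ 91, b ≡ 7. Check v ∈ {∞, 2, 3, 5, 7, 13}.
v=∞: 91 > 0 and 7 > 0  ⇒  (a,b)_∞ = +1.
v=3: a=3^0·(≡1), b=3^-2·(≡1) mod 3; (1|3)=+1, (1|3)=+1; (−1)^{0·-2·1}·(+1)^-2·(+1)^0 = +1.
v=2: v_2(a)=0, v_2(b)=-6; units ≡ 3, 7 (mod 8); ε·ε+αω+βω = 1·1+0·0+-6·1 ≡ 1  ⇒  (a,b)_2 = -1.
v=5: a=5^0·(≡1), b=5^2·(≡3) mod 5; (1|5)=+1, (3|5)=-1; (−1)^{0·2·2}·(+1)^2·(-1)^0 = +1.
v=13: a=13^1·(≡7), b=13^2·(≡8) mod 13; (7|13)=-1, (8|13)=-1; (−1)^{1·2·6}·(-1)^2·(-1)^1 = -1.
v=7: a=7^1·(≡6), b=7^1·(≡2) mod 7; (6|7)=-1, (2|7)=+1; (−1)^{1·1·3}·(-1)^1·(+1)^1 = +1.
Ram(91, 7) = {2, 13}; no ℚ_2-point on the conic.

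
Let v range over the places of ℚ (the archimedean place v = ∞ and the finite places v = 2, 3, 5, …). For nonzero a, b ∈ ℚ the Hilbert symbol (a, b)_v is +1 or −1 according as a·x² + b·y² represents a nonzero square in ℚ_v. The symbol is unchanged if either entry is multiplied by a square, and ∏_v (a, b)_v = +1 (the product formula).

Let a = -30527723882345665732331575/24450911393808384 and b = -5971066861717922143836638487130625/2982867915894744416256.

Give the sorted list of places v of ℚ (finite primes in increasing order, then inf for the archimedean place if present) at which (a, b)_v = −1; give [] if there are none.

(a, b) ≡ (-7, -1001) mod (ℚ^×)²; places V = {2, 3, 5, 7, 11, 13, 19, 23, 29, 37, 47, 53, ∞}.
(a,b)_11: α=4, u≡1; β=7, v≡7 (mod 11); (1|11)=+1, (7|11)=-1; sign (−1)^0·+1^7·-1^4 = +1.
(a,b)_53: α=2, u≡13; β=0, v≡46 (mod 53); (13|53)=+1, (46|53)=+1; sign (−1)^0·+1^0·+1^2 = +1.
(a,b)_19: α=-4, u≡12; β=-6, v≡16 (mod 19); (12|19)=-1, (16|19)=+1; sign (−1)^0·-1^-6·+1^-4 = +1.
(a,b)_23: α=2, u≡18; β=4, v≡21 (mod 23); (18|23)=+1, (21|23)=-1; sign (−1)^0·+1^4·-1^2 = +1.
(a,b)_7: α=3, u≡3; β=7, v≡2 (mod 7); (3|7)=-1, (2|7)=+1; sign (−1)^1·-1^7·+1^3 = +1.
(a,b)_2: α=-20, β=-30; u≡1, v≡7 (mod 8); ε(u)ε(v)=0·1, αω(v)=-20·0, βω(u)=-30·0; sum ≡ 0  ⇒  +1.
(a,b)_29: α=4, u≡22; β=4, v≡8 (mod 29); (22|29)=+1, (8|29)=-1; sign (−1)^0·+1^4·-1^4 = +1.
(a,b)_5: α=2, u≡3; β=4, v≡1 (mod 5); (3|5)=-1, (1|5)=+1; sign (−1)^0·-1^4·+1^2 = +1.
(a,b)_47: α=-2, u≡19; β=0, v≡33 (mod 47); (19|47)=-1, (33|47)=-1; sign (−1)^0·-1^0·-1^-2 = +1.
(a,b)_13: α=2, u≡2; β=3, v≡12 (mod 13); (2|13)=-1, (12|13)=+1; sign (−1)^0·-1^3·+1^2 = -1.
(a,b)_37: α=2, u≡16; β=2, v≡32 (mod 37); (16|37)=+1, (32|37)=-1; sign (−1)^0·+1^2·-1^2 = +1.
(a,b)_3: α=-4, u≡2; β=-10, v≡1 (mod 3); (2|3)=-1, (1|3)=+1; sign (−1)^0·-1^-10·+1^-4 = +1.
(a,b)_∞: sgn(-7)=−, sgn(-1001)=−, so -1.
|Ram(-7, -1001)| = 2, even; anisotropic at {13, ∞}.

[13, inf]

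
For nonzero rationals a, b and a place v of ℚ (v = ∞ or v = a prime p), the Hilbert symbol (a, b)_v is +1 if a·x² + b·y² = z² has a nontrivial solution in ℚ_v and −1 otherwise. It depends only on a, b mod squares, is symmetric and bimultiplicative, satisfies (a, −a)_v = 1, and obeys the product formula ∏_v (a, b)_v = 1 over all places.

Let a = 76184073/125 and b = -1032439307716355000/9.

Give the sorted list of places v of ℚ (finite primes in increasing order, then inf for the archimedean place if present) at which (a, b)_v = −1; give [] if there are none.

[2, 5, 17, 37]

Mod squares: a ≡ 863765, b ≡ -13838. Check v ∈ {∞, 2, 3, 5, 7, 11, 17, 23, 29, 37}.
v=17: a=17^0·(≡3), b=17^1·(≡4) mod 17; (3|17)=-1, (4|17)=+1; (−1)^{0·1·8}·(-1)^1·(+1)^0 = -1.
v=11: a=11^0·(≡5), b=11^1·(≡2) mod 11; (5|11)=+1, (2|11)=-1; (−1)^{0·1·5}·(+1)^1·(-1)^0 = +1.
v=2: v_2(a)=0, v_2(b)=3; units ≡ 5, 1 (mod 8); ε·ε+αω+βω = 0·0+0·0+3·1 ≡ 1  ⇒  (a,b)_2 = -1.
v=37: a=37^1·(≡17), b=37^3·(≡36) mod 37; (17|37)=-1, (36|37)=+1; (−1)^{1·3·18}·(-1)^3·(+1)^1 = -1.
v=3: a=3^2·(≡2), b=3^-2·(≡1) mod 3; (2|3)=-1, (1|3)=+1; (−1)^{2·-2·1}·(-1)^-2·(+1)^2 = +1.
v=5: a=5^-3·(≡3), b=5^4·(≡3) mod 5; (3|5)=-1, (3|5)=-1; (−1)^{-3·4·2}·(-1)^4·(-1)^-3 = -1.
v=29: a=29^1·(≡8), b=29^2·(≡13) mod 29; (8|29)=-1, (13|29)=+1; (−1)^{1·2·14}·(-1)^2·(+1)^1 = +1.
v=7: a=7^3·(≡6), b=7^2·(≡1) mod 7; (6|7)=-1, (1|7)=+1; (−1)^{3·2·3}·(-1)^2·(+1)^3 = +1.
v=23: a=23^1·(≡19), b=23^2·(≡9) mod 23; (19|23)=-1, (9|23)=+1; (−1)^{1·2·11}·(-1)^2·(+1)^1 = +1.
v=∞: 863765 > 0 and -13838 < 0  ⇒  (a,b)_∞ = +1.
|Ram(863765, -13838)| = 4, even; anisotropic at {2, 5, 17, 37}.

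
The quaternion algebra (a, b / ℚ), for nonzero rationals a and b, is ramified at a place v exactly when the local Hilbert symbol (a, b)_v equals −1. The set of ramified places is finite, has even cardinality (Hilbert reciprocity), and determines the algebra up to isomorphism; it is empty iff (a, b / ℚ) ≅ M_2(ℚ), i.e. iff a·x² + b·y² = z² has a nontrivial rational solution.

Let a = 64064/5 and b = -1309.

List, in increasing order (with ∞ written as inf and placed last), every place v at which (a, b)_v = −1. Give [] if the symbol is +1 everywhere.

(a, b) ≡ (5005, -1309) mod (ℚ^×)²; places V = {2, 5, 7, 11, 13, 17, ∞}.
(a,b)_5: α=-1, u≡4; β=0, v≡1 (mod 5); (4|5)=+1, (1|5)=+1; sign (−1)^0·+1^0·+1^-1 = +1.
(a,b)_13: α=1, u≡8; β=0, v≡4 (mod 13); (8|13)=-1, (4|13)=+1; sign (−1)^0·-1^0·+1^1 = +1.
(a,b)_7: α=1, u≡2; β=1, v≡2 (mod 7); (2|7)=+1, (2|7)=+1; sign (−1)^1·+1^1·+1^1 = -1.
(a,b)_2: α=6, β=0; u≡5, v≡3 (mod 8); ε(u)ε(v)=0·1, αω(v)=6·1, βω(u)=0·1; sum ≡ 0  ⇒  +1.
(a,b)_11: α=1, u≡1; β=1, v≡2 (mod 11); (1|11)=+1, (2|11)=-1; sign (−1)^1·+1^1·-1^1 = +1.
(a,b)_∞: sgn(5005)=+, sgn(-1309)=−, so +1.
(a,b)_17: α=0, u≡5; β=1, v≡8 (mod 17); (5|17)=-1, (8|17)=+1; sign (−1)^0·-1^1·+1^0 = -1.
Ram(5005, -1309) = {7, 17}; no ℚ_7-point on the conic.

[7, 17]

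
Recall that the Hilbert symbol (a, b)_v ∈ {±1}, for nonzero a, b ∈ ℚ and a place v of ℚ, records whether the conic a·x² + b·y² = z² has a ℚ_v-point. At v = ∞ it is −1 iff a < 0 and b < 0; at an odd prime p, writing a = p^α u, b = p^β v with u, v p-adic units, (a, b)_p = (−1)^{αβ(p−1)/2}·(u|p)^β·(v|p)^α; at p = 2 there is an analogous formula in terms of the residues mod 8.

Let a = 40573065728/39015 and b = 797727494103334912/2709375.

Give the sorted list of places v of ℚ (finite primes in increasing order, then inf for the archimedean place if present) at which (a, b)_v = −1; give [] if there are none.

(a, b) ≡ (14067030, 16530) mod (ℚ^×)²; places V = {2, 3, 5, 13, 17, 19, 23, 29, 37, ∞}.
(a,b)_29: α=1, u≡22; β=1, v≡10 (mod 29); (22|29)=+1, (10|29)=-1; sign (−1)^0·+1^1·-1^1 = -1.
(a,b)_∞: sgn(14067030)=+, sgn(16530)=+, so +1.
(a,b)_13: α=2, u≡10; β=2, v≡8 (mod 13); (10|13)=+1, (8|13)=-1; sign (−1)^0·+1^2·-1^2 = +1.
(a,b)_19: α=1, u≡9; β=3, v≡13 (mod 19); (9|19)=+1, (13|19)=-1; sign (−1)^1·+1^3·-1^1 = +1.
(a,b)_3: α=-3, u≡1; β=-1, v≡2 (mod 3); (1|3)=+1, (2|3)=-1; sign (−1)^1·+1^-1·-1^-3 = +1.
(a,b)_23: α=1, u≡19; β=2, v≡6 (mod 23); (19|23)=-1, (6|23)=+1; sign (−1)^0·-1^2·+1^1 = +1.
(a,b)_37: α=1, u≡5; β=2, v≡4 (mod 37); (5|37)=-1, (4|37)=+1; sign (−1)^0·-1^2·+1^1 = +1.
(a,b)_2: α=9, β=15; u≡3, v≡1 (mod 8); ε(u)ε(v)=1·0, αω(v)=9·0, βω(u)=15·1; sum ≡ 1  ⇒  -1.
(a,b)_5: α=-1, u≡1; β=-5, v≡1 (mod 5); (1|5)=+1, (1|5)=+1; sign (−1)^0·+1^-5·+1^-1 = +1.
(a,b)_17: α=-2, u≡14; β=-2, v≡11 (mod 17); (14|17)=-1, (11|17)=-1; sign (−1)^0·-1^-2·-1^-2 = +1.
Ram(14067030, 16530) = {2, 29}; no ℚ_2-point on the conic.

[2, 29]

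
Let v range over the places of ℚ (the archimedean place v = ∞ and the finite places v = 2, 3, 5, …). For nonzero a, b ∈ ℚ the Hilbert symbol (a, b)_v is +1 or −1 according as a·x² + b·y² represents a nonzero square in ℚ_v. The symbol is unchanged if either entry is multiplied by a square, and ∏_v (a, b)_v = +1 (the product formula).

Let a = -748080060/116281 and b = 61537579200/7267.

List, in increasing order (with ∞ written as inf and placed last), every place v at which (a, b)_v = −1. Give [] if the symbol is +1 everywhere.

[3, 13]

Mod squares: a ≡ -7215, b ≡ 70649. Check v ∈ {∞, 2, 3, 5, 7, 11, 13, 17, 23, 31, 37, 43, 53}.
v=5: a=5^1·(≡3), b=5^2·(≡4) mod 5; (3|5)=-1, (4|5)=+1; (−1)^{1·2·2}·(-1)^2·(+1)^1 = +1.
v=53: a=53^0·(≡6), b=53^1·(≡5) mod 53; (6|53)=+1, (5|53)=-1; (−1)^{0·1·26}·(+1)^1·(-1)^0 = +1.
v=23: a=23^2·(≡11), b=23^0·(≡6) mod 23; (11|23)=-1, (6|23)=+1; (−1)^{2·0·11}·(-1)^0·(+1)^2 = +1.
v=2: v_2(a)=2, v_2(b)=6; units ≡ 1, 1 (mod 8); ε·ε+αω+βω = 0·0+2·0+6·0 ≡ 0  ⇒  (a,b)_2 = +1.
v=13: a=13^1·(≡4), b=13^-2·(≡8) mod 13; (4|13)=+1, (8|13)=-1; (−1)^{1·-2·6}·(+1)^-2·(-1)^1 = -1.
v=7: a=7^2·(≡1), b=7^0·(≡6) mod 7; (1|7)=+1, (6|7)=-1; (−1)^{2·0·3}·(+1)^0·(-1)^2 = +1.
v=43: a=43^0·(≡11), b=43^-1·(≡14) mod 43; (11|43)=+1, (14|43)=+1; (−1)^{0·-1·21}·(+1)^-1·(+1)^0 = +1.
v=31: a=31^-2·(≡19), b=31^1·(≡7) mod 31; (19|31)=+1, (7|31)=+1; (−1)^{-2·1·15}·(+1)^1·(+1)^-2 = +1.
v=17: a=17^0·(≡10), b=17^2·(≡6) mod 17; (10|17)=-1, (6|17)=-1; (−1)^{0·2·8}·(-1)^2·(-1)^0 = +1.
v=3: a=3^1·(≡1), b=3^4·(≡2) mod 3; (1|3)=+1, (2|3)=-1; (−1)^{1·4·1}·(+1)^4·(-1)^1 = -1.
v=∞: -7215 < 0 and 70649 > 0  ⇒  (a,b)_∞ = +1.
v=37: a=37^1·(≡10), b=37^0·(≡3) mod 37; (10|37)=+1, (3|37)=+1; (−1)^{1·0·18}·(+1)^0·(+1)^1 = +1.
v=11: a=11^-2·(≡5), b=11^0·(≡6) mod 11; (5|11)=+1, (6|11)=-1; (−1)^{-2·0·5}·(+1)^0·(-1)^-2 = +1.
Ram(-7215, 70649) = {3, 13}; no ℚ_3-point on the conic.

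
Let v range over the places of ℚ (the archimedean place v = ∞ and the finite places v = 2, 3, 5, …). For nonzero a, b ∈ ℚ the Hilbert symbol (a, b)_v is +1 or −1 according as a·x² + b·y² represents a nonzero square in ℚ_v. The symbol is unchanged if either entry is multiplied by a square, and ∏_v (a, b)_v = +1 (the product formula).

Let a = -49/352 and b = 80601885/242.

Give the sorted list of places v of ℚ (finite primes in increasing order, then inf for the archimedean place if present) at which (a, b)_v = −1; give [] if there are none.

Mod squares: a ≡ -22, b ≡ 2730. Check v ∈ {∞, 2, 3, 5, 7, 11, 13}.
v=13: a=13^0·(≡3), b=13^1·(≡2) mod 13; (3|13)=+1, (2|13)=-1; (−1)^{0·1·6}·(+1)^1·(-1)^0 = +1.
v=7: a=7^2·(≡3), b=7^1·(≡6) mod 7; (3|7)=-1, (6|7)=-1; (−1)^{2·1·3}·(-1)^1·(-1)^2 = -1.
v=2: v_2(a)=-5, v_2(b)=-1; units ≡ 5, 5 (mod 8); ε·ε+αω+βω = 0·0+-5·1+-1·1 ≡ 0  ⇒  (a,b)_2 = +1.
v=∞: -22 < 0 and 2730 > 0  ⇒  (a,b)_∞ = +1.
v=5: a=5^0·(≡3), b=5^1·(≡1) mod 5; (3|5)=-1, (1|5)=+1; (−1)^{0·1·2}·(-1)^1·(+1)^0 = -1.
v=11: a=11^-1·(≡5), b=11^-2·(≡6) mod 11; (5|11)=+1, (6|11)=-1; (−1)^{-1·-2·5}·(+1)^-2·(-1)^-1 = -1.
v=3: a=3^0·(≡2), b=3^11·(≡1) mod 3; (2|3)=-1, (1|3)=+1; (−1)^{0·11·1}·(-1)^11·(+1)^0 = -1.
(-22, 2730 / ℚ) ramifies at {3, 5, 7, 11}: a division algebra.

[3, 5, 7, 11]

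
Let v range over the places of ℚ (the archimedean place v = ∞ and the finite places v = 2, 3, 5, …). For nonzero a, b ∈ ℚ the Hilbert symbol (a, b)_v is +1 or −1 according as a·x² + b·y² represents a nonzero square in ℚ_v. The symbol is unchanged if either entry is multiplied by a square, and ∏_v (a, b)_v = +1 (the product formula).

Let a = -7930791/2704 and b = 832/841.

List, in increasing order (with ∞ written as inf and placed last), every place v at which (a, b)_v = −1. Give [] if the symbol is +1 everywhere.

[11, 13]

Mod squares: a ≡ -10879, b ≡ 13. Check v ∈ {∞, 2, 3, 11, 13, 23, 29, 43}.
v=2: v_2(a)=-4, v_2(b)=6; units ≡ 1, 5 (mod 8); ε·ε+αω+βω = 0·0+-4·1+6·0 ≡ 0  ⇒  (a,b)_2 = +1.
v=43: a=43^1·(≡2), b=43^0·(≡6) mod 43; (2|43)=-1, (6|43)=+1; (−1)^{1·0·21}·(-1)^0·(+1)^1 = +1.
v=11: a=11^1·(≡4), b=11^0·(≡8) mod 11; (4|11)=+1, (8|11)=-1; (−1)^{1·0·5}·(+1)^0·(-1)^1 = -1.
v=23: a=23^1·(≡7), b=23^0·(≡18) mod 23; (7|23)=-1, (18|23)=+1; (−1)^{1·0·11}·(-1)^0·(+1)^1 = +1.
v=∞: -10879 < 0 and 13 > 0  ⇒  (a,b)_∞ = +1.
v=3: a=3^6·(≡2), b=3^0·(≡1) mod 3; (2|3)=-1, (1|3)=+1; (−1)^{6·0·1}·(-1)^0·(+1)^6 = +1.
v=29: a=29^0·(≡6), b=29^-2·(≡20) mod 29; (6|29)=+1, (20|29)=+1; (−1)^{0·-2·14}·(+1)^-2·(+1)^0 = +1.
v=13: a=13^-2·(≡5), b=13^1·(≡10) mod 13; (5|13)=-1, (10|13)=+1; (−1)^{-2·1·6}·(-1)^1·(+1)^-2 = -1.
|Ram(-10879, 13)| = 2, even; anisotropic at {11, 13}.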